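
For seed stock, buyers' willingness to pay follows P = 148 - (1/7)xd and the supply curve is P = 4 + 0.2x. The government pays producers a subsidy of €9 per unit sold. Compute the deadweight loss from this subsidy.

Pre-subsidy: 148 - (1/7)x = 4 + 0.2x gives x* = 420 and P* = 88.
With the subsidy, sellers receive Ps = Pb + 9 for each unit, where Pb is the price buyers pay.
On the curves, Pb = 148 - (1/7)x and Ps = 4 + 0.2x; the wedge Ps − Pb = 9 gives 4 + 0.2x − (148 - (1/7)x) = 9, so x' = 446.25.
Then Pb = 148 − (1/7)·446.25 = 84.25 and Ps = 4 + 0.2·446.25 = 93.25.
The subsidy expands output by 446.25 − 420 = 26.25 past the efficient level; on those units the gap between marginal cost and willingness to pay runs from 0 up to 9.
DWL = ½ × 9 × 26.25 = 118.125.

Deadweight loss = €118.125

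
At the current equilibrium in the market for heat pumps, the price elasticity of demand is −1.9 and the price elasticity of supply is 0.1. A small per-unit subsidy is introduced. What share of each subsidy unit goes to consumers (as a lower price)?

Consumer share = 0.05

For a small subsidy around the equilibrium, the benefit split depends on the relative slopes, which at a point are proportional to the elasticities.
Buyer share = εs/(εs + |εd|) = 0.1/(0.1 + 1.9) = 0.05; seller share = |εd|/(εs + |εd|) = 0.95.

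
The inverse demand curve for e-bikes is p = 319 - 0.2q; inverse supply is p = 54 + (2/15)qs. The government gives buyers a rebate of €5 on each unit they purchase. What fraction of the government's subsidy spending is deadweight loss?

DWL / government spending = 1/108

Pre-subsidy: 319 - 0.2q = 54 + (2/15)q gives q* = 795 and p* = 160.
With the rebate, buyers effectively pay pb = ps − 5, where ps is the price sellers receive.
On the curves, pb = 319 - 0.2q and ps = 54 + (2/15)q; the wedge ps − pb = 5 gives 54 + (2/15)q − (319 - 0.2q) = 5, so q' = 810.
Then pb = 319 − 0.2·810 = 157 and ps = 54 + (2/15)·810 = 162.
ΔCS = ½(795 + 810)(160 − 157) = 2407.5; ΔPS = ½(795 + 810)(162 − 160) = 1605.
Government spending = 5 × 810 = 4050.
DWL = ½ × 5 × (810 − 795) = 37.5; fraction = 37.5 / 4050 = 1/108.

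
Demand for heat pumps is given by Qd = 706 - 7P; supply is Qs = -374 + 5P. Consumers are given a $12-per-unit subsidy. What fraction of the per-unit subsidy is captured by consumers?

Pre-subsidy: 706 - 7P = -374 + 5P gives P* = 90, Q* = 76.
With the rebate, buyers effectively pay Pb = Ps − 12, where Ps is the price sellers receive.
Demand in terms of Ps becomes Qd = 706 − 7(Ps − 12) = 790 - 7Ps. Setting this equal to supply: 790 - 7Ps = -374 + 5Ps, so Ps = 97.
Buyers pay Pb = 97 − 12 = 85; Q' = -374 + 5·97 = 111.
Buyers' price falls by P* − Pb = 90 − 85 = 5; sellers' price rises by Ps − P* = 97 − 90 = 7.
So consumers capture 5/12 = 5/12 of each unit of subsidy.

Consumer share = 5/12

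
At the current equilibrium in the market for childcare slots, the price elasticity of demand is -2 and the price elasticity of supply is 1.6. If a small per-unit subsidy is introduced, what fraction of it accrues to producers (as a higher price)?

Producer share = 5/9

For a small subsidy around the equilibrium, the benefit split depends on the relative slopes, which at a point are proportional to the elasticities.
Buyer share = εs/(εs + |εd|) = 1.6/(1.6 + 2) = 4/9; seller share = |εd|/(εs + |εd|) = 5/9.
So producers capture 5/9 of the subsidy.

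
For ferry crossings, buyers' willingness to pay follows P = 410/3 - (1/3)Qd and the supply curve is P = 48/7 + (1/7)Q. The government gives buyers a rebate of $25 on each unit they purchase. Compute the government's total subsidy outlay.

Government cost = $8127.5

Pre-subsidy: 410/3 - (1/3)Q = 48/7 + (1/7)Q gives Q* = 272.6 and P* = 45.8.
With the rebate, buyers effectively pay Pb = Ps − 25, where Ps is the price sellers receive.
On the curves, Pb = 410/3 - (1/3)Q and Ps = 48/7 + (1/7)Q; the wedge Ps − Pb = 25 gives 48/7 + (1/7)Q − (410/3 - (1/3)Q) = 25, so Q' = 325.1.
Then Pb = 410/3 − (1/3)·325.1 = 28.3 and Ps = 48/7 + (1/7)·325.1 = 53.3.
Government outlay = subsidy × quantity = 25 × 325.1 = 8127.5.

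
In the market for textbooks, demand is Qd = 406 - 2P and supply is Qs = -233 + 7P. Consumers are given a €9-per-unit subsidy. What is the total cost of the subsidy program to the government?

Pre-subsidy: 406 - 2P = -233 + 7P gives P* = 71, Q* = 264.
With the rebate, buyers effectively pay Pb = Ps − 9, where Ps is the price sellers receive.
Demand in terms of Ps becomes Qd = 406 − 2(Ps − 9) = 424 - 2Ps. Setting this equal to supply: 424 - 2Ps = -233 + 7Ps, so Ps = 73.
Buyers pay Pb = 73 − 9 = 64; Q' = -233 + 7·73 = 278.
Government outlay = subsidy × quantity = 9 × 278 = 2502.

Government cost = €2502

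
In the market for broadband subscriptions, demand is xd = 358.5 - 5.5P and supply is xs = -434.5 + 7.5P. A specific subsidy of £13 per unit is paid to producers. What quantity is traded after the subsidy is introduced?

x' = 64.25

Pre-subsidy: 358.5 - 5.5P = -434.5 + 7.5P gives P* = 61, x* = 23.
With the subsidy, sellers receive Ps = Pb + 13 for each unit, where Pb is the price buyers pay.
Supply in terms of Pb becomes xs = -434.5 + 7.5(Pb + 13) = -337 + 7.5Pb. Setting this equal to demand: 358.5 - 5.5Pb = -337 + 7.5Pb, so Pb = 53.5.
Sellers receive Ps = 53.5 + 13 = 66.5; x' = 358.5 − 5.5·53.5 = 64.25.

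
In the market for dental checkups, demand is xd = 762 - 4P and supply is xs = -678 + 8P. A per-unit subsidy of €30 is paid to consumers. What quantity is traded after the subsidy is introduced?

x' = 362

Pre-subsidy: 762 - 4P = -678 + 8P gives P* = 120, x* = 282.
With the rebate, buyers effectively pay Pb = Ps − 30, where Ps is the price sellers receive.
Demand in terms of Ps becomes xd = 762 − 4(Ps − 30) = 882 - 4Ps. Setting this equal to supply: 882 - 4Ps = -678 + 8Ps, so Ps = 130.
Buyers pay Pb = 130 − 30 = 100; x' = -678 + 8·130 = 362.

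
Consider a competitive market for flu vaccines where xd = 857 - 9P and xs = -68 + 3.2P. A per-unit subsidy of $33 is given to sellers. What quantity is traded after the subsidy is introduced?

Pre-subsidy: 857 - 9P = -68 + 3.2P gives P* = 4625/61, x* = 10652/61.
With the subsidy, sellers receive Ps = Pb + 33 for each unit, where Pb is the price buyers pay.
Supply in terms of Pb becomes xs = -68 + 3.2(Pb + 33) = 37.6 + 3.2Pb. Setting this equal to demand: 857 - 9Pb = 37.6 + 3.2Pb, so Pb = 4097/61.
Sellers receive Ps = 4097/61 + 33 = 6110/61; x' = 857 − 9·(4097/61) = 15404/61.

x' = 15404/61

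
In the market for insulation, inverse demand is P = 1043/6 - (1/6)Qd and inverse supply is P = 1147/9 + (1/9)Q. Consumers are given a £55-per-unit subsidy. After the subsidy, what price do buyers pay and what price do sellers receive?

Buyers pay £113; sellers receive £168

Pre-subsidy: 1043/6 - (1/6)Q = 1147/9 + (1/9)Q gives Q* = 167 and P* = 146.
With the rebate, buyers effectively pay Pb = Ps − 55, where Ps is the price sellers receive.
On the curves, Pb = 1043/6 - (1/6)Q and Ps = 1147/9 + (1/9)Q; the wedge Ps − Pb = 55 gives 1147/9 + (1/9)Q − (1043/6 - (1/6)Q) = 55, so Q' = 365.
Then Pb = 1043/6 − (1/6)·365 = 113 and Ps = 1147/9 + (1/9)·365 = 168.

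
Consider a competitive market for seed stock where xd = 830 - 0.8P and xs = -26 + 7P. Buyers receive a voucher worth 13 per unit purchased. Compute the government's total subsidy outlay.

Pre-subsidy: 830 - 0.8P = -26 + 7P gives P* = 4280/39, x* = 28946/39.
With the rebate, buyers effectively pay Pb = Ps − 13, where Ps is the price sellers receive.
Demand in terms of Ps becomes xd = 830 − 0.8(Ps − 13) = 840.4 - 0.8Ps. Setting this equal to supply: 840.4 - 0.8Ps = -26 + 7Ps, so Ps = 1444/13.
Buyers pay Pb = 1444/13 − 13 = 1275/13; x' = -26 + 7·(1444/13) = 9770/13.
Government outlay = subsidy × quantity = 13 × 9770/13 = 9770.

Government cost = 9770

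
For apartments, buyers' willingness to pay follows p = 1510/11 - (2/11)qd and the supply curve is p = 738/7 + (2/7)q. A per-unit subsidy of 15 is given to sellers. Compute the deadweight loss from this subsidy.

Deadweight loss = 240.625

Pre-subsidy: 1510/11 - (2/11)q = 738/7 + (2/7)q gives q* = 613/9 and p* = 1124/9.
With the subsidy, sellers receive ps = pb + 15 for each unit, where pb is the price buyers pay.
On the curves, pb = 1510/11 - (2/11)q and ps = 738/7 + (2/7)q; the wedge ps − pb = 15 gives 738/7 + (2/7)q − (1510/11 - (2/11)q) = 15, so q' = 3607/36.
Then pb = 1510/11 − (2/11)·(3607/36) = 2143/18 and ps = 738/7 + (2/7)·(3607/36) = 2413/18.
The subsidy expands output by 3607/36 − 613/9 = 385/12 past the efficient level; on those units the gap between marginal cost and willingness to pay runs from 0 up to 15.
DWL = ½ × 15 × 385/12 = 240.625.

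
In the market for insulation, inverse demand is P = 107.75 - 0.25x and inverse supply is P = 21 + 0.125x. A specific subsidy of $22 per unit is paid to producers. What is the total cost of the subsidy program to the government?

Pre-subsidy: 107.75 - 0.25x = 21 + 0.125x gives x* = 694/3 and P* = 599/12.
With the subsidy, sellers receive Ps = Pb + 22 for each unit, where Pb is the price buyers pay.
On the curves, Pb = 107.75 - 0.25x and Ps = 21 + 0.125x; the wedge Ps − Pb = 22 gives 21 + 0.125x − (107.75 - 0.25x) = 22, so x' = 290.
Then Pb = 107.75 − 0.25·290 = 35.25 and Ps = 21 + 0.125·290 = 57.25.
Government outlay = subsidy × quantity = 22 × 290 = 6380.

Government cost = $6380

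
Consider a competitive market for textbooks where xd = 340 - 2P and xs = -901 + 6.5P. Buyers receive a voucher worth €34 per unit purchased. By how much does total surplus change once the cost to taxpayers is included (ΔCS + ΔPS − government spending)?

Net change in total surplus = -€884

Pre-subsidy: 340 - 2P = -901 + 6.5P gives P* = 146, x* = 48.
With the rebate, buyers effectively pay Pb = Ps − 34, where Ps is the price sellers receive.
Demand in terms of Ps becomes xd = 340 − 2(Ps − 34) = 408 - 2Ps. Setting this equal to supply: 408 - 2Ps = -901 + 6.5Ps, so Ps = 154.
Buyers pay Pb = 154 − 34 = 120; x' = -901 + 6.5·154 = 100.
ΔCS = ½(48 + 100)(146 − 120) = 1924; ΔPS = ½(48 + 100)(154 − 146) = 592.
Government spending = 34 × 100 = 3400.
Net change = 1924 + 592 − 3400 = -884. The loss equals the DWL triangle ½·34·52.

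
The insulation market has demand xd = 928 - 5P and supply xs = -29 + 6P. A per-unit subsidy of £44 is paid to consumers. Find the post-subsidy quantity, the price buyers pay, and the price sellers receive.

x' = 613; buyers pay £63; sellers receive £107

Pre-subsidy: 928 - 5P = -29 + 6P gives P* = 87, x* = 493.
With the rebate, buyers effectively pay Pb = Ps − 44, where Ps is the price sellers receive.
Demand in terms of Ps becomes xd = 928 − 5(Ps − 44) = 1148 - 5Ps. Setting this equal to supply: 1148 - 5Ps = -29 + 6Ps, so Ps = 107.
Buyers pay Pb = 107 − 44 = 63; x' = -29 + 6·107 = 613.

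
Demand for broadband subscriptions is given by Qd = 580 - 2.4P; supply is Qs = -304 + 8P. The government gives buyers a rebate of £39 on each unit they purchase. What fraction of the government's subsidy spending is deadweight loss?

Pre-subsidy: 580 - 2.4P = -304 + 8P gives P* = 85, Q* = 376.
With the rebate, buyers effectively pay Pb = Ps − 39, where Ps is the price sellers receive.
Demand in terms of Ps becomes Qd = 580 − 2.4(Ps − 39) = 673.6 - 2.4Ps. Setting this equal to supply: 673.6 - 2.4Ps = -304 + 8Ps, so Ps = 94.
Buyers pay Pb = 94 − 39 = 55; Q' = -304 + 8·94 = 448.
ΔCS = ½(376 + 448)(85 − 55) = 12360; ΔPS = ½(376 + 448)(94 − 85) = 3708.
Government spending = 39 × 448 = 17472.
DWL = ½ × 39 × (448 − 376) = 1404; fraction = 1404 / 17472 = 9/112.

DWL / government spending = 9/112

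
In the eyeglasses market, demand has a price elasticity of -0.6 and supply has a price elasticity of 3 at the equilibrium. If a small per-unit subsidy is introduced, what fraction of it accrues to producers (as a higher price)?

For a small subsidy around the equilibrium, the benefit split depends on the relative slopes, which at a point are proportional to the elasticities.
Buyer share = εs/(εs + |εd|) = 3/(3 + 0.6) = 5/6; seller share = |εd|/(εs + |εd|) = 1/6.
So producers capture 1/6 of the subsidy.

Producer share = 1/6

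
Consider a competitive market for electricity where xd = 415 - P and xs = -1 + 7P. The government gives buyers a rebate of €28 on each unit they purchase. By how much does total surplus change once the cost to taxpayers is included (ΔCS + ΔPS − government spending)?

Pre-subsidy: 415 - P = -1 + 7P gives P* = 52, x* = 363.
With the rebate, buyers effectively pay Pb = Ps − 28, where Ps is the price sellers receive.
Demand in terms of Ps becomes xd = 415 − 1(Ps − 28) = 443 - Ps. Setting this equal to supply: 443 - Ps = -1 + 7Ps, so Ps = 55.5.
Buyers pay Pb = 55.5 − 28 = 27.5; x' = -1 + 7·55.5 = 387.5.
ΔCS = ½(363 + 387.5)(52 − 27.5) = 9193.625; ΔPS = ½(363 + 387.5)(55.5 − 52) = 1313.375.
Government spending = 28 × 387.5 = 10850.
Net change = 9193.625 + 1313.375 − 10850 = -343. The loss equals the DWL triangle ½·28·24.5.

Net change in total surplus = -€343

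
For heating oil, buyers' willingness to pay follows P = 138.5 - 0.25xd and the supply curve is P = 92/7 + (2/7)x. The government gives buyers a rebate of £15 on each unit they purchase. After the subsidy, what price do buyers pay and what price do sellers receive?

Pre-subsidy: 138.5 - 0.25x = 92/7 + (2/7)x gives x* = 234 and P* = 80.
With the rebate, buyers effectively pay Pb = Ps − 15, where Ps is the price sellers receive.
On the curves, Pb = 138.5 - 0.25x and Ps = 92/7 + (2/7)x; the wedge Ps − Pb = 15 gives 92/7 + (2/7)x − (138.5 - 0.25x) = 15, so x' = 262.
Then Pb = 138.5 − 0.25·262 = 73 and Ps = 92/7 + (2/7)·262 = 88.

Buyers pay £73; sellers receive £88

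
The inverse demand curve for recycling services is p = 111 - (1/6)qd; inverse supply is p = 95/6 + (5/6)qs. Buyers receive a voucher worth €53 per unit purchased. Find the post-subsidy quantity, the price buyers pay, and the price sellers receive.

Pre-subsidy: 111 - (1/6)q = 95/6 + (5/6)q gives q* = 571/6 and p* = 3425/36.
With the rebate, buyers effectively pay pb = ps − 53, where ps is the price sellers receive.
On the curves, pb = 111 - (1/6)q and ps = 95/6 + (5/6)q; the wedge ps − pb = 53 gives 95/6 + (5/6)q − (111 - (1/6)q) = 53, so q' = 889/6.
Then pb = 111 − (1/6)·(889/6) = 3107/36 and ps = 95/6 + (5/6)·(889/6) = 5015/36.

q' = 889/6; buyers pay 3107/36; sellers receive 5015/36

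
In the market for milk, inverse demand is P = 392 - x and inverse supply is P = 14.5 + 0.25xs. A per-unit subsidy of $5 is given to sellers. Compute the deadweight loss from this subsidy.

Pre-subsidy: 392 - x = 14.5 + 0.25x gives x* = 302 and P* = 90.
With the subsidy, sellers receive Ps = Pb + 5 for each unit, where Pb is the price buyers pay.
On the curves, Pb = 392 - x and Ps = 14.5 + 0.25x; the wedge Ps − Pb = 5 gives 14.5 + 0.25x − (392 - x) = 5, so x' = 306.
Then Pb = 392 − 1·306 = 86 and Ps = 14.5 + 0.25·306 = 91.
The subsidy expands output by 306 − 302 = 4 past the efficient level; on those units the gap between marginal cost and willingness to pay runs from 0 up to 5.
DWL = ½ × 5 × 4 = 10.

Deadweight loss = $10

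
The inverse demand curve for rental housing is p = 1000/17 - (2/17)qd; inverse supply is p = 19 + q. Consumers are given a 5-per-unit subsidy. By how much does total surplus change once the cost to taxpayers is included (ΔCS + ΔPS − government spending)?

Pre-subsidy: 1000/17 - (2/17)q = 19 + q gives q* = 677/19 and p* = 1038/19.
With the rebate, buyers effectively pay pb = ps − 5, where ps is the price sellers receive.
On the curves, pb = 1000/17 - (2/17)q and ps = 19 + q; the wedge ps − pb = 5 gives 19 + q − (1000/17 - (2/17)q) = 5, so q' = 762/19.
Then pb = 1000/17 − (2/17)·(762/19) = 1028/19 and ps = 19 + 1·(762/19) = 1123/19.
ΔCS = ½(677/19 + 762/19)(1038/19 − 1028/19) = 7195/361; ΔPS = ½(677/19 + 762/19)(1123/19 − 1038/19) = 122315/722.
Government spending = 5 × 762/19 = 3810/19.
Net change = 7195/361 + 122315/722 − 3810/19 = -425/38. The loss equals the DWL triangle ½·5·85/19.

Net change in total surplus = -425/38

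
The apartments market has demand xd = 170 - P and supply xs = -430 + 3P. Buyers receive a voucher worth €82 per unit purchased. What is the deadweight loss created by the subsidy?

Pre-subsidy: 170 - P = -430 + 3P gives P* = 150, x* = 20.
With the rebate, buyers effectively pay Pb = Ps − 82, where Ps is the price sellers receive.
Demand in terms of Ps becomes xd = 170 − 1(Ps − 82) = 252 - Ps. Setting this equal to supply: 252 - Ps = -430 + 3Ps, so Ps = 170.5.
Buyers pay Pb = 170.5 − 82 = 88.5; x' = -430 + 3·170.5 = 81.5.
The subsidy expands output by 81.5 − 20 = 61.5 past the efficient level; on those units the gap between marginal cost and willingness to pay runs from 0 up to 82.
DWL = ½ × 82 × 61.5 = 2521.5.

Deadweight loss = €2521.5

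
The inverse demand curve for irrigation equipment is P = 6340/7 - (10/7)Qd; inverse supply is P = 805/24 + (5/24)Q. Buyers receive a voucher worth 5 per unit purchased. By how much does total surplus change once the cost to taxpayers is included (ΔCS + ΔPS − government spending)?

Net change in total surplus = -84/11

Pre-subsidy: 6340/7 - (10/7)Q = 805/24 + (5/24)Q gives Q* = 5861/11 and P* = 1590/11.
With the rebate, buyers effectively pay Pb = Ps − 5, where Ps is the price sellers receive.
On the curves, Pb = 6340/7 - (10/7)Q and Ps = 805/24 + (5/24)Q; the wedge Ps − Pb = 5 gives 805/24 + (5/24)Q − (6340/7 - (10/7)Q) = 5, so Q' = 29473/55.
Then Pb = 6340/7 − (10/7)·(29473/55) = 1542/11 and Ps = 805/24 + (5/24)·(29473/55) = 1597/11.
ΔCS = ½(5861/11 + 29473/55)(1590/11 − 1542/11) = 1410672/605; ΔPS = ½(5861/11 + 29473/55)(1597/11 − 1590/11) = 205723/605.
Government spending = 5 × 29473/55 = 29473/11.
Net change = 1410672/605 + 205723/605 − 29473/11 = -84/11. The loss equals the DWL triangle ½·5·168/55.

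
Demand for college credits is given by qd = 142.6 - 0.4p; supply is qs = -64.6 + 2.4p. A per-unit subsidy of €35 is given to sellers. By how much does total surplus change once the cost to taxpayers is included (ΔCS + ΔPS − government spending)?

Pre-subsidy: 142.6 - 0.4p = -64.6 + 2.4p gives p* = 74, q* = 113.
With the subsidy, sellers receive ps = pb + 35 for each unit, where pb is the price buyers pay.
Supply in terms of pb becomes qs = -64.6 + 2.4(pb + 35) = 19.4 + 2.4pb. Setting this equal to demand: 142.6 - 0.4pb = 19.4 + 2.4pb, so pb = 44.
Sellers receive ps = 44 + 35 = 79; q' = 142.6 − 0.4·44 = 125.
ΔCS = ½(113 + 125)(74 − 44) = 3570; ΔPS = ½(113 + 125)(79 − 74) = 595.
Government spending = 35 × 125 = 4375.
Net change = 3570 + 595 − 4375 = -210. The loss equals the DWL triangle ½·35·12.

Net change in total surplus = -€210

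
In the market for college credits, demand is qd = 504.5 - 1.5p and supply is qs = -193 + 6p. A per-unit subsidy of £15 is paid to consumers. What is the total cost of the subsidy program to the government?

Pre-subsidy: 504.5 - 1.5p = -193 + 6p gives p* = 93, q* = 365.
With the rebate, buyers effectively pay pb = ps − 15, where ps is the price sellers receive.
Demand in terms of ps becomes qd = 504.5 − 1.5(ps − 15) = 527 - 1.5ps. Setting this equal to supply: 527 - 1.5ps = -193 + 6ps, so ps = 96.
Buyers pay pb = 96 − 15 = 81; q' = -193 + 6·96 = 383.
Government outlay = subsidy × quantity = 15 × 383 = 5745.

Government cost = £5745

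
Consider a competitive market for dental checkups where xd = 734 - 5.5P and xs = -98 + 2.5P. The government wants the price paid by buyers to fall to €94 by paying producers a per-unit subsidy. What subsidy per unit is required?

At a buyer price of 94, quantity demanded is 734 − 5.5·94 = 217.
Sellers supply 217 only when they receive Ps with -98 + 2.5·Ps = 217, i.e. Ps = 126.
s = Ps − Pb = 126 − 94 = 32.

Required subsidy s = €32 per unit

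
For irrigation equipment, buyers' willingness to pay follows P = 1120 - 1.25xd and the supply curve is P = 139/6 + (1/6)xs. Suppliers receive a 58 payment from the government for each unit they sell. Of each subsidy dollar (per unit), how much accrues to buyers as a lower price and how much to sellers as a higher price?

Pre-subsidy: 1120 - 1.25x = 139/6 + (1/6)x gives x* = 13162/17 and P* = 5175/34.
With the subsidy, sellers receive Ps = Pb + 58 for each unit, where Pb is the price buyers pay.
On the curves, Pb = 1120 - 1.25x and Ps = 139/6 + (1/6)x; the wedge Ps − Pb = 58 gives 139/6 + (1/6)x − (1120 - 1.25x) = 58, so x' = 13858/17.
Then Pb = 1120 − 1.25·(13858/17) = 3435/34 and Ps = 139/6 + (1/6)·(13858/17) = 5407/34.
Buyers' price falls by P* − Pb = 5175/34 − 3435/34 = 870/17; sellers' price rises by Ps − P* = 5407/34 − 5175/34 = 116/17.

Buyers gain 870/17 per unit; sellers gain 116/17 per unit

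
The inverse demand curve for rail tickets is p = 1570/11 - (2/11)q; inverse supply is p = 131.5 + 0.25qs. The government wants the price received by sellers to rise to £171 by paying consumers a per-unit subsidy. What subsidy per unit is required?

Required subsidy s = £57 per unit

At a seller price of 171, quantity supplied is -526 + 4·171 = 158.
Buyers absorb 158 only when they pay pb = 1570/11 − (2/11)·158 = 114.
s = ps − pb = 171 − 114 = 57.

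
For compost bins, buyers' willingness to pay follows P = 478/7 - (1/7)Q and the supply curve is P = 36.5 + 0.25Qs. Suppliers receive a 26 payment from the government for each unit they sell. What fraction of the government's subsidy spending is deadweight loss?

Pre-subsidy: 478/7 - (1/7)Q = 36.5 + 0.25Q gives Q* = 890/11 and P* = 624/11.
With the subsidy, sellers receive Ps = Pb + 26 for each unit, where Pb is the price buyers pay.
On the curves, Pb = 478/7 - (1/7)Q and Ps = 36.5 + 0.25Q; the wedge Ps − Pb = 26 gives 36.5 + 0.25Q − (478/7 - (1/7)Q) = 26, so Q' = 1618/11.
Then Pb = 478/7 − (1/7)·(1618/11) = 520/11 and Ps = 36.5 + 0.25·(1618/11) = 806/11.
ΔCS = ½(890/11 + 1618/11)(624/11 − 520/11) = 11856/11; ΔPS = ½(890/11 + 1618/11)(806/11 − 624/11) = 20748/11.
Government spending = 26 × 1618/11 = 42068/11.
DWL = ½ × 26 × (1618/11 − 890/11) = 9464/11; fraction = (9464/11) / (42068/11) = 182/809.

DWL / government spending = 182/809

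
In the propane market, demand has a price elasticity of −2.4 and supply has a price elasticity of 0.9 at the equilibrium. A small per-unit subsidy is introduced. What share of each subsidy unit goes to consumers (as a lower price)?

For a small subsidy around the equilibrium, the benefit split depends on the relative slopes, which at a point are proportional to the elasticities.
Buyer share = εs/(εs + |εd|) = 0.9/(0.9 + 2.4) = 3/11; seller share = |εd|/(εs + |εd|) = 8/11.

Consumer share = 3/11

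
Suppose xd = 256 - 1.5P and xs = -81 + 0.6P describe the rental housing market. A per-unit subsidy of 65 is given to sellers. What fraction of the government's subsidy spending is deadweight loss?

Pre-subsidy: 256 - 1.5P = -81 + 0.6P gives P* = 3370/21, x* = 107/7.
With the subsidy, sellers receive Ps = Pb + 65 for each unit, where Pb is the price buyers pay.
Supply in terms of Pb becomes xs = -81 + 0.6(Pb + 65) = -42 + 0.6Pb. Setting this equal to demand: 256 - 1.5Pb = -42 + 0.6Pb, so Pb = 2980/21.
Sellers receive Ps = 2980/21 + 65 = 4345/21; x' = 256 − 1.5·(2980/21) = 302/7.
ΔCS = ½(107/7 + 302/7)(3370/21 − 2980/21) = 26585/49; ΔPS = ½(107/7 + 302/7)(4345/21 − 3370/21) = 132925/98.
Government spending = 65 × 302/7 = 19630/7.
DWL = ½ × 65 × (302/7 − 107/7) = 12675/14; fraction = (12675/14) / (19630/7) = 195/604.

DWL / government spending = 195/604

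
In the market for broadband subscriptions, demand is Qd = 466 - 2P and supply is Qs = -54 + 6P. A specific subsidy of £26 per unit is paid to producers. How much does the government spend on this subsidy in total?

Pre-subsidy: 466 - 2P = -54 + 6P gives P* = 65, Q* = 336.
With the subsidy, sellers receive Ps = Pb + 26 for each unit, where Pb is the price buyers pay.
Supply in terms of Pb becomes Qs = -54 + 6(Pb + 26) = 102 + 6Pb. Setting this equal to demand: 466 - 2Pb = 102 + 6Pb, so Pb = 45.5.
Sellers receive Ps = 45.5 + 26 = 71.5; Q' = 466 − 2·45.5 = 375.
Government outlay = subsidy × quantity = 26 × 375 = 9750.

Government cost = £9750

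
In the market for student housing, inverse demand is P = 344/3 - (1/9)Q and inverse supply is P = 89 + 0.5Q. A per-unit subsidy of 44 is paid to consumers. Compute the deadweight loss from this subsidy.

Pre-subsidy: 344/3 - (1/9)Q = 89 + 0.5Q gives Q* = 42 and P* = 110.
With the rebate, buyers effectively pay Pb = Ps − 44, where Ps is the price sellers receive.
On the curves, Pb = 344/3 - (1/9)Q and Ps = 89 + 0.5Q; the wedge Ps − Pb = 44 gives 89 + 0.5Q − (344/3 - (1/9)Q) = 44, so Q' = 114.
Then Pb = 344/3 − (1/9)·114 = 102 and Ps = 89 + 0.5·114 = 146.
The subsidy expands output by 114 − 42 = 72 past the efficient level; on those units the gap between marginal cost and willingness to pay runs from 0 up to 44.
DWL = ½ × 44 × 72 = 1584.

Deadweight loss = 1584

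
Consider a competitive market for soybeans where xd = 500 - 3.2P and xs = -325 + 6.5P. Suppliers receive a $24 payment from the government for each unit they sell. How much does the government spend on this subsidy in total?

Pre-subsidy: 500 - 3.2P = -325 + 6.5P gives P* = 8250/97, x* = 22100/97.
With the subsidy, sellers receive Ps = Pb + 24 for each unit, where Pb is the price buyers pay.
Supply in terms of Pb becomes xs = -325 + 6.5(Pb + 24) = -169 + 6.5Pb. Setting this equal to demand: 500 - 3.2Pb = -169 + 6.5Pb, so Pb = 6690/97.
Sellers receive Ps = 6690/97 + 24 = 9018/97; x' = 500 − 3.2·(6690/97) = 27092/97.
Government outlay = subsidy × quantity = 24 × 27092/97 = 650208/97.

Government cost = 650208/97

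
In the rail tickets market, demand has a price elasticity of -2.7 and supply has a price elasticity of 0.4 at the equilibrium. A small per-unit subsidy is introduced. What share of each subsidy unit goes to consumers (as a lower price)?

For a small subsidy around the equilibrium, the benefit split depends on the relative slopes, which at a point are proportional to the elasticities.
Buyer share = εs/(εs + |εd|) = 0.4/(0.4 + 2.7) = 4/31; seller share = |εd|/(εs + |εd|) = 27/31.

Consumer share = 4/31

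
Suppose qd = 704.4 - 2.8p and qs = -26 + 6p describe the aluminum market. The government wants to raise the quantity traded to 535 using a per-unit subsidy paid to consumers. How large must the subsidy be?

At q = 535, invert demand for the buyer price: pb = (704.4 − 535)/2.8 = 60.5; invert supply for the seller price: ps = (535 − (-26))/6 = 93.5.
The subsidy must fill the gap: s = ps − pb = 93.5 − 60.5 = 33.

Required subsidy s = 33 per unit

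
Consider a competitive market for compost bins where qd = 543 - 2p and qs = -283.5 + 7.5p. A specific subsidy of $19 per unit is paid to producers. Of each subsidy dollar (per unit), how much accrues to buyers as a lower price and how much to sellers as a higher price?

Pre-subsidy: 543 - 2p = -283.5 + 7.5p gives p* = 87, q* = 369.
With the subsidy, sellers receive ps = pb + 19 for each unit, where pb is the price buyers pay.
Supply in terms of pb becomes qs = -283.5 + 7.5(pb + 19) = -141 + 7.5pb. Setting this equal to demand: 543 - 2pb = -141 + 7.5pb, so pb = 72.
Sellers receive ps = 72 + 19 = 91; q' = 543 − 2·72 = 399.
Buyers' price falls by p* − pb = 87 − 72 = 15; sellers' price rises by ps − p* = 91 − 87 = 4.

Buyers gain $15 per unit; sellers gain $4 per unit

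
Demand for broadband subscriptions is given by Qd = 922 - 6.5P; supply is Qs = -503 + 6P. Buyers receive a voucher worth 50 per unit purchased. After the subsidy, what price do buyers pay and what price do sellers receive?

Buyers pay 90; sellers receive 140

Pre-subsidy: 922 - 6.5P = -503 + 6P gives P* = 114, Q* = 181.
With the rebate, buyers effectively pay Pb = Ps − 50, where Ps is the price sellers receive.
Demand in terms of Ps becomes Qd = 922 − 6.5(Ps − 50) = 1247 - 6.5Ps. Setting this equal to supply: 1247 - 6.5Ps = -503 + 6Ps, so Ps = 140.
Buyers pay Pb = 140 − 50 = 90; Q' = -503 + 6·140 = 337.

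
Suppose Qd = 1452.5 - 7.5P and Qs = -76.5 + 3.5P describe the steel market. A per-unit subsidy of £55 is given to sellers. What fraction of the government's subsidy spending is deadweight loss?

DWL / government spending = 105/866

Pre-subsidy: 1452.5 - 7.5P = -76.5 + 3.5P gives P* = 139, Q* = 410.
With the subsidy, sellers receive Ps = Pb + 55 for each unit, where Pb is the price buyers pay.
Supply in terms of Pb becomes Qs = -76.5 + 3.5(Pb + 55) = 116 + 3.5Pb. Setting this equal to demand: 1452.5 - 7.5Pb = 116 + 3.5Pb, so Pb = 121.5.
Sellers receive Ps = 121.5 + 55 = 176.5; Q' = 1452.5 − 7.5·121.5 = 541.25.
ΔCS = ½(410 + 541.25)(139 − 121.5) = 8323.4375; ΔPS = ½(410 + 541.25)(176.5 − 139) = 17835.9375.
Government spending = 55 × 541.25 = 29768.75.
DWL = ½ × 55 × (541.25 − 410) = 3609.375; fraction = 3609.375 / 29768.75 = 105/866.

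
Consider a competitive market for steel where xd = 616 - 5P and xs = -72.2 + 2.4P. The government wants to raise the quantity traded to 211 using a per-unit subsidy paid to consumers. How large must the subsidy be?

At x = 211, invert demand for the buyer price: Pb = (616 − 211)/5 = 81; invert supply for the seller price: Ps = (211 − (-72.2))/2.4 = 118.
The subsidy must fill the gap: s = Ps − Pb = 118 − 81 = 37.

Required subsidy s = 37 per unit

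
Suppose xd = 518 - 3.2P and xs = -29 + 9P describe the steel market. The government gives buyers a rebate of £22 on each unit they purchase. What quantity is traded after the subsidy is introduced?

x' = 26014/61

Pre-subsidy: 518 - 3.2P = -29 + 9P gives P* = 2735/61, x* = 22846/61.
With the rebate, buyers effectively pay Pb = Ps − 22, where Ps is the price sellers receive.
Demand in terms of Ps becomes xd = 518 − 3.2(Ps − 22) = 588.4 - 3.2Ps. Setting this equal to supply: 588.4 - 3.2Ps = -29 + 9Ps, so Ps = 3087/61.
Buyers pay Pb = 3087/61 − 22 = 1745/61; x' = -29 + 9·(3087/61) = 26014/61.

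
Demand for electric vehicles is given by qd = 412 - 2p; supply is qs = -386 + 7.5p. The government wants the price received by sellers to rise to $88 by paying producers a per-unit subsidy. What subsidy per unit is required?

Required subsidy s = $19 per unit

At a seller price of 88, quantity supplied is -386 + 7.5·88 = 274.
Buyers absorb 274 only when they pay pb with 412 − 2·pb = 274, i.e. pb = 69.
s = ps − pb = 88 − 69 = 19.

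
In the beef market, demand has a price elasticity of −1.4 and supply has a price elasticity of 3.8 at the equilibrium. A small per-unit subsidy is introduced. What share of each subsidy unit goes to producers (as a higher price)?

Producer share = 7/26

For a small subsidy around the equilibrium, the benefit split depends on the relative slopes, which at a point are proportional to the elasticities.
Buyer share = εs/(εs + |εd|) = 3.8/(3.8 + 1.4) = 19/26; seller share = |εd|/(εs + |εd|) = 7/26.
So producers capture 7/26 of the subsidy.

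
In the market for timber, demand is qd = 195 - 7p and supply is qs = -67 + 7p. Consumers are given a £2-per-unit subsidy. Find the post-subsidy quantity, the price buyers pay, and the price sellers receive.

q' = 71; buyers pay 124/7; sellers receive 138/7

Pre-subsidy: 195 - 7p = -67 + 7p gives p* = 131/7, q* = 64.
With the rebate, buyers effectively pay pb = ps − 2, where ps is the price sellers receive.
Demand in terms of ps becomes qd = 195 − 7(ps − 2) = 209 - 7ps. Setting this equal to supply: 209 - 7ps = -67 + 7ps, so ps = 138/7.
Buyers pay pb = 138/7 − 2 = 124/7; q' = -67 + 7·(138/7) = 71.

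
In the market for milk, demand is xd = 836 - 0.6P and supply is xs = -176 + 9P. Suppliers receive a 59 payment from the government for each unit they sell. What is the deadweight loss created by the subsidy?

Pre-subsidy: 836 - 0.6P = -176 + 9P gives P* = 1265/12, x* = 772.75.
With the subsidy, sellers receive Ps = Pb + 59 for each unit, where Pb is the price buyers pay.
Supply in terms of Pb becomes xs = -176 + 9(Pb + 59) = 355 + 9Pb. Setting this equal to demand: 836 - 0.6Pb = 355 + 9Pb, so Pb = 2405/48.
Sellers receive Ps = 2405/48 + 59 = 5237/48; x' = 836 − 0.6·(2405/48) = 805.9375.
The subsidy expands output by 805.9375 − 772.75 = 33.1875 past the efficient level; on those units the gap between marginal cost and willingness to pay runs from 0 up to 59.
DWL = ½ × 59 × 33.1875 = 979.03125.

Deadweight loss = 979.03125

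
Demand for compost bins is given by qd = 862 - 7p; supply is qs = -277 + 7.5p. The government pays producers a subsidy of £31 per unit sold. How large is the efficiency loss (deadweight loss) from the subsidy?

Deadweight loss = 100905/58

Pre-subsidy: 862 - 7p = -277 + 7.5p gives p* = 2278/29, q* = 9052/29.
With the subsidy, sellers receive ps = pb + 31 for each unit, where pb is the price buyers pay.
Supply in terms of pb becomes qs = -277 + 7.5(pb + 31) = -44.5 + 7.5pb. Setting this equal to demand: 862 - 7pb = -44.5 + 7.5pb, so pb = 1813/29.
Sellers receive ps = 1813/29 + 31 = 2712/29; q' = 862 − 7·(1813/29) = 12307/29.
The subsidy expands output by 12307/29 − 9052/29 = 3255/29 past the efficient level; on those units the gap between marginal cost and willingness to pay runs from 0 up to 31.
DWL = ½ × 31 × 3255/29 = 100905/58.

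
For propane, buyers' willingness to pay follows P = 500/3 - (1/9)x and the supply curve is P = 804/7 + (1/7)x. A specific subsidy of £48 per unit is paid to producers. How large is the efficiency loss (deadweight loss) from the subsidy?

Pre-subsidy: 500/3 - (1/9)x = 804/7 + (1/7)x gives x* = 204 and P* = 144.
With the subsidy, sellers receive Ps = Pb + 48 for each unit, where Pb is the price buyers pay.
On the curves, Pb = 500/3 - (1/9)x and Ps = 804/7 + (1/7)x; the wedge Ps − Pb = 48 gives 804/7 + (1/7)x − (500/3 - (1/9)x) = 48, so x' = 393.
Then Pb = 500/3 − (1/9)·393 = 123 and Ps = 804/7 + (1/7)·393 = 171.
The subsidy expands output by 393 − 204 = 189 past the efficient level; on those units the gap between marginal cost and willingness to pay runs from 0 up to 48.
DWL = ½ × 48 × 189 = 4536.

Deadweight loss = £4536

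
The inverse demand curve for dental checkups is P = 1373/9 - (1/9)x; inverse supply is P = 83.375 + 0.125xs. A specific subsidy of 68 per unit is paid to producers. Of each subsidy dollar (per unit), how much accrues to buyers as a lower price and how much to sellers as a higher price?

Pre-subsidy: 1373/9 - (1/9)x = 83.375 + 0.125x gives x* = 293 and P* = 120.
With the subsidy, sellers receive Ps = Pb + 68 for each unit, where Pb is the price buyers pay.
On the curves, Pb = 1373/9 - (1/9)x and Ps = 83.375 + 0.125x; the wedge Ps − Pb = 68 gives 83.375 + 0.125x − (1373/9 - (1/9)x) = 68, so x' = 581.
Then Pb = 1373/9 − (1/9)·581 = 88 and Ps = 83.375 + 0.125·581 = 156.
Buyers' price falls by P* − Pb = 120 − 88 = 32; sellers' price rises by Ps − P* = 156 − 120 = 36.

Buyers gain 32 per unit; sellers gain 36 per unit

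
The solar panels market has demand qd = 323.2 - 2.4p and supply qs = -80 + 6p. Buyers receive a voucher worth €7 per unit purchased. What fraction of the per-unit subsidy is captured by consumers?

Pre-subsidy: 323.2 - 2.4p = -80 + 6p gives p* = 48, q* = 208.
With the rebate, buyers effectively pay pb = ps − 7, where ps is the price sellers receive.
Demand in terms of ps becomes qd = 323.2 − 2.4(ps − 7) = 340 - 2.4ps. Setting this equal to supply: 340 - 2.4ps = -80 + 6ps, so ps = 50.
Buyers pay pb = 50 − 7 = 43; q' = -80 + 6·50 = 220.
Buyers' price falls by p* − pb = 48 − 43 = 5; sellers' price rises by ps − p* = 50 − 48 = 2.
So consumers capture 5/7 = 5/7 of each unit of subsidy.

Consumer share = 5/7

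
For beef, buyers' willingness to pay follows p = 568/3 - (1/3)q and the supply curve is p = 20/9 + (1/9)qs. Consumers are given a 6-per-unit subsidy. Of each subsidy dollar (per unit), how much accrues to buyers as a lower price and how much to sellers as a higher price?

Pre-subsidy: 568/3 - (1/3)q = 20/9 + (1/9)q gives q* = 421 and p* = 49.
With the rebate, buyers effectively pay pb = ps − 6, where ps is the price sellers receive.
On the curves, pb = 568/3 - (1/3)q and ps = 20/9 + (1/9)q; the wedge ps − pb = 6 gives 20/9 + (1/9)q − (568/3 - (1/3)q) = 6, so q' = 434.5.
Then pb = 568/3 − (1/3)·434.5 = 44.5 and ps = 20/9 + (1/9)·434.5 = 50.5.
Buyers' price falls by p* − pb = 49 − 44.5 = 4.5; sellers' price rises by ps − p* = 50.5 − 49 = 1.5.

Buyers gain 4.5 per unit; sellers gain 1.5 per unit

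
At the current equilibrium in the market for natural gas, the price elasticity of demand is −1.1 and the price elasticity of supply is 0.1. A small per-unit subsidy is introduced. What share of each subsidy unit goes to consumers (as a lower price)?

For a small subsidy around the equilibrium, the benefit split depends on the relative slopes, which at a point are proportional to the elasticities.
Buyer share = εs/(εs + |εd|) = 0.1/(0.1 + 1.1) = 1/12; seller share = |εd|/(εs + |εd|) = 11/12.

Consumer share = 1/12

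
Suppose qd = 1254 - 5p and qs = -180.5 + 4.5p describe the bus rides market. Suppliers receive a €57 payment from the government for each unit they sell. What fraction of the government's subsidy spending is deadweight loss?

Pre-subsidy: 1254 - 5p = -180.5 + 4.5p gives p* = 151, q* = 499.
With the subsidy, sellers receive ps = pb + 57 for each unit, where pb is the price buyers pay.
Supply in terms of pb becomes qs = -180.5 + 4.5(pb + 57) = 76 + 4.5pb. Setting this equal to demand: 1254 - 5pb = 76 + 4.5pb, so pb = 124.
Sellers receive ps = 124 + 57 = 181; q' = 1254 − 5·124 = 634.
ΔCS = ½(499 + 634)(151 − 124) = 15295.5; ΔPS = ½(499 + 634)(181 − 151) = 16995.
Government spending = 57 × 634 = 36138.
DWL = ½ × 57 × (634 − 499) = 3847.5; fraction = 3847.5 / 36138 = 135/1268.

DWL / government spending = 135/1268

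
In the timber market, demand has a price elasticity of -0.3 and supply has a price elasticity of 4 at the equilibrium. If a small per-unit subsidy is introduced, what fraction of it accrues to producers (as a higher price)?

For a small subsidy around the equilibrium, the benefit split depends on the relative slopes, which at a point are proportional to the elasticities.
Buyer share = εs/(εs + |εd|) = 4/(4 + 0.3) = 40/43; seller share = |εd|/(εs + |εd|) = 3/43.
So producers capture 3/43 of the subsidy.

Producer share = 3/43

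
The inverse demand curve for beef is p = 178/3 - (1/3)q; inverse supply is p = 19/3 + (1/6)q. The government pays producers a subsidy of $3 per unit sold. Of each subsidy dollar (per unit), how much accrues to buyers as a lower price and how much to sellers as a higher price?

Buyers gain $2 per unit; sellers gain $1 per unit

Pre-subsidy: 178/3 - (1/3)q = 19/3 + (1/6)q gives q* = 106 and p* = 24.
With the subsidy, sellers receive ps = pb + 3 for each unit, where pb is the price buyers pay.
On the curves, pb = 178/3 - (1/3)q and ps = 19/3 + (1/6)q; the wedge ps − pb = 3 gives 19/3 + (1/6)q − (178/3 - (1/3)q) = 3, so q' = 112.
Then pb = 178/3 − (1/3)·112 = 22 and ps = 19/3 + (1/6)·112 = 25.
Buyers' price falls by p* − pb = 24 − 22 = 2; sellers' price rises by ps − p* = 25 − 24 = 1.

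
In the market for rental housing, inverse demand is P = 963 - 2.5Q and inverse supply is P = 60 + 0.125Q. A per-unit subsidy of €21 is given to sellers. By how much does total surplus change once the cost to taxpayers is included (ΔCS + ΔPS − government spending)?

Net change in total surplus = -€84

Pre-subsidy: 963 - 2.5Q = 60 + 0.125Q gives Q* = 344 and P* = 103.
With the subsidy, sellers receive Ps = Pb + 21 for each unit, where Pb is the price buyers pay.
On the curves, Pb = 963 - 2.5Q and Ps = 60 + 0.125Q; the wedge Ps − Pb = 21 gives 60 + 0.125Q − (963 - 2.5Q) = 21, so Q' = 352.
Then Pb = 963 − 2.5·352 = 83 and Ps = 60 + 0.125·352 = 104.
ΔCS = ½(344 + 352)(103 − 83) = 6960; ΔPS = ½(344 + 352)(104 − 103) = 348.
Government spending = 21 × 352 = 7392.
Net change = 6960 + 348 − 7392 = -84. The loss equals the DWL triangle ½·21·8.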